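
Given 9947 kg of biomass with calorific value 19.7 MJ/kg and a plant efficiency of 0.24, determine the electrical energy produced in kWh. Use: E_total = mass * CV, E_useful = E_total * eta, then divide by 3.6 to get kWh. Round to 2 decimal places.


Total energy = mass * CV = 9947 * 19.7 = 195955.9 MJ
Useful energy = total * eta = 195955.9 * 0.24 = 47029.42 MJ
Convert to kWh: 47029.42 / 3.6
Useful energy = 13063.73 kWh

13063.73


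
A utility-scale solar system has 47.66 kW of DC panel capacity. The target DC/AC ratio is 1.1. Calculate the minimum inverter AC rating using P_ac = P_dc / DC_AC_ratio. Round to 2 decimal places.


The inverter AC capacity is determined by the DC/AC ratio.
Given: P_dc = 47.66 kW, DC/AC ratio = 1.1
P_ac = P_dc / ratio = 47.66 / 1.1
P_ac = 43.33 kW

43.33


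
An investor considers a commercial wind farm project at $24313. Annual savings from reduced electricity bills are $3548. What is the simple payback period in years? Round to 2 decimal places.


Simple payback period = initial cost / annual savings
Payback = 24313 / 3548
Payback = 6.85 years

6.85


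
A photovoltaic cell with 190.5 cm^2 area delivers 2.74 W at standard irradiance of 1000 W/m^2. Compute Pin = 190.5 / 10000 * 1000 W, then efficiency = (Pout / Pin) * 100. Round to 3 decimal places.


First compute the input power:
  Pin = area_cm2 / 10000 * G = 190.5 / 10000 * 1000 = 19.05 W
Then compute efficiency:
  Efficiency = (Pout / Pin) * 100 = (2.74 / 19.05) * 100
  Efficiency = 14.383%

14.383


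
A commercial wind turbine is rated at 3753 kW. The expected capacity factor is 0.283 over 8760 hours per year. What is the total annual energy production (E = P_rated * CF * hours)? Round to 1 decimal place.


Annual energy = rated_kW * capacity_factor * hours_per_year
Given: P_rated = 3753 kW, CF = 0.283, hours = 8760
E = 3753 * 0.283 * 8760
E = 9303987.2 kWh

9303987.2


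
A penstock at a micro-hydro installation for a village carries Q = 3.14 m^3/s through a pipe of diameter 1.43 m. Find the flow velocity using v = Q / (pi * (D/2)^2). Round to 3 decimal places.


Compute pipe cross-sectional area:
  A = pi * (D/2)^2 = pi * (1.43/2)^2 = 1.6061 m^2
Calculate velocity:
  v = Q / A = 3.14 / 1.6061
  v = 1.955 m/s

1.955


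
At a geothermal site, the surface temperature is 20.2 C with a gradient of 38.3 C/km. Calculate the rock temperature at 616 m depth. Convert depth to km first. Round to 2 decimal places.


Convert depth to km: 616 / 1000 = 0.616 km
Temperature increase = gradient * depth_km = 38.3 * 0.616 = 23.59 C
Temperature at depth = T_surface + delta_T = 20.2 + 23.59
T = 43.79 C

43.79


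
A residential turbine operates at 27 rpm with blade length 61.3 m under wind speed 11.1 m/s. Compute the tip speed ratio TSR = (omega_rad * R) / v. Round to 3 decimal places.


Convert rotational speed to rad/s:
  omega = 27 * 2 * pi / 60 = 2.8274 rad/s
Compute tip speed:
  v_tip = omega * R = 2.8274 * 61.3 = 173.322 m/s
Tip speed ratio:
  TSR = v_tip / v_wind = 173.322 / 11.1 = 15.615

15.615


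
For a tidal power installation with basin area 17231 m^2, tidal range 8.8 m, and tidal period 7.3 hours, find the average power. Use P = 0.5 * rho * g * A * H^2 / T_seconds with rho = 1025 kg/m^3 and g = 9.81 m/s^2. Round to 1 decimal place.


Convert period to seconds: T = 7.3 * 3600 = 26280.0 s
H^2 = 8.8^2 = 77.44
P = 0.5 * rho * g * A * H^2 / T
P = 0.5 * 1025 * 9.81 * 17231 * 77.44 / 26280.0
P = 255278.0 W

255278.0


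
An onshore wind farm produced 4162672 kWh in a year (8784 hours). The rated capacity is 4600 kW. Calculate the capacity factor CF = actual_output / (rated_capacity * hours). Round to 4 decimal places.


Capacity factor = actual output / maximum possible output
Maximum possible = rated * hours = 4600 * 8784 = 40406400 kWh
CF = 4162672 / 40406400
CF = 0.1030

0.1030


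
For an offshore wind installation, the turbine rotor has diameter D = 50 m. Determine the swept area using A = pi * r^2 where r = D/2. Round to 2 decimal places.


Compute the rotor radius:
  r = D / 2 = 50 / 2 = 25.0 m
Calculate swept area:
  A = pi * r^2 = pi * 25.0^2
  A = 1963.50 m^2

1963.50


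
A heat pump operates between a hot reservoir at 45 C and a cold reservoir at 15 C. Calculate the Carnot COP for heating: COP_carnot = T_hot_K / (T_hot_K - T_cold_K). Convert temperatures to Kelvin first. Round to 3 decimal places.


Convert to Kelvin:
  T_hot = 45 + 273.15 = 318.15 K
  T_cold = 15 + 273.15 = 288.15 K
Apply Carnot COP formula:
  COP = T_hot_K / (T_hot_K - T_cold_K) = 318.15 / 30.0
  COP = 10.605

10.605


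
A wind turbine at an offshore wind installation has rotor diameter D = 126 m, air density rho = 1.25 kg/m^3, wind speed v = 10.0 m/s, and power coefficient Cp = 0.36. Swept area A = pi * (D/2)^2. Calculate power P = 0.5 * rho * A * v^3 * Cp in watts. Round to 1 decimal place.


Step 1 -- Compute swept area:
  A = pi * (D/2)^2 = pi * (126/2)^2 = 12468.98 m^2
Step 2 -- Apply wind power equation:
  P = 0.5 * rho * A * v^3 * Cp
  v^3 = 10.0^3 = 1000.0
  P = 0.5 * 1.25 * 12468.98 * 1000.0 * 0.36
  P = 2805520.8 W

2805520.8


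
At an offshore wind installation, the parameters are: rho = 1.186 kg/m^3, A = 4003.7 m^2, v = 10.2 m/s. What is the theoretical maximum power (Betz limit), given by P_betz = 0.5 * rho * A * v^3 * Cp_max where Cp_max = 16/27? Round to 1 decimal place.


The Betz coefficient Cp_max = 16/27 = 0.5926
v^3 = 10.2^3 = 1061.208
P_betz = 0.5 * rho * A * v^3 * Cp_max
P_betz = 0.5 * 1.186 * 4003.7 * 1061.208 * 0.5926
P_betz = 1493045.2 W

1493045.2


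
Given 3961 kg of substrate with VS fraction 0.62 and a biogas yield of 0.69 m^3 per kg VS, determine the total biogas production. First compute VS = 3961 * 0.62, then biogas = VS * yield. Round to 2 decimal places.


Compute volatile solids:
  VS = mass * VS_fraction = 3961 * 0.62 = 2455.82 kg
Calculate biogas volume:
  Biogas = VS * specific_yield = 2455.82 * 0.69
  Biogas = 1694.52 m^3

1694.52


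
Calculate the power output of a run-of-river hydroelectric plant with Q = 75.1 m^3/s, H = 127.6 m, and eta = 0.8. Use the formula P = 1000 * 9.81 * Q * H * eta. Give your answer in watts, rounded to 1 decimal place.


Apply the hydropower formula P = rho * g * Q * H * eta
rho * g = 1000 * 9.81 = 9810.0
P = 9810.0 * 75.1 * 127.6 * 0.8
P = 75205500.5 W

75205500.5


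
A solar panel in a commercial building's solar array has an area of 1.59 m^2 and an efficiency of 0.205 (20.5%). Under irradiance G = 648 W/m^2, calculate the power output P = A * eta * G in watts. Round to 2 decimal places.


Use the solar power formula P = A * eta * G.
Given: A = 1.59 m^2, eta = 0.205, G = 648 W/m^2
P = 1.59 * 0.205 * 648
P = 211.22 W

211.22


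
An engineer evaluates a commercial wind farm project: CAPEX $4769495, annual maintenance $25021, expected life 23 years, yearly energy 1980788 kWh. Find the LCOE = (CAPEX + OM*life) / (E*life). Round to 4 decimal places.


Total cost = CAPEX + OM * lifetime = 4769495 + 25021 * 23 = 4769495 + 575483 = 5344978
Total generation = annual * lifetime = 1980788 * 23 = 45558124 kWh
LCOE = 5344978 / 45558124
LCOE = 0.1173 $/kWh

0.1173


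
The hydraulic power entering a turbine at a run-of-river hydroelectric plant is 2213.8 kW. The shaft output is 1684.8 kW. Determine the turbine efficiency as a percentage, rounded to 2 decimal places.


Turbine efficiency = (output power / input power) * 100
eta = (1684.8 / 2213.8) * 100
eta = 76.10%

76.10


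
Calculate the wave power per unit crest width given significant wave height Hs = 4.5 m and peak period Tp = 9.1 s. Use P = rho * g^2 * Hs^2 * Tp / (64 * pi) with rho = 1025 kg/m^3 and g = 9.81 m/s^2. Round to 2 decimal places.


Apply wave power formula:
  g^2 = 9.81^2 = 96.2361
  Hs^2 = 4.5^2 = 20.25
  Numerator = rho * g^2 * Hs^2 * Tp = 1025 * 96.2361 * 20.25 * 9.1 = 18177255.01
  Denominator = 64 * pi = 201.0619
  P = 18177255.01 / 201.0619 = 90406.25 W/m

90406.25


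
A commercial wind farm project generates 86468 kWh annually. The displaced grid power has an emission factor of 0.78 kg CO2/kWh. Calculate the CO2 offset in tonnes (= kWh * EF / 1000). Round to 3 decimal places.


CO2 offset in kg = generation * emission_factor
CO2 offset = 86468 * 0.78 = 67445.04 kg
Convert to tonnes:
  CO2 offset = 67445.04 / 1000 = 67.445 tonnes

67.445


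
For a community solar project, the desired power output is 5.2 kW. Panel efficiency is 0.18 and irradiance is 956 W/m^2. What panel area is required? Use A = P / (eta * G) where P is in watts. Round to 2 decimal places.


Convert target power to watts: P = 5.2 * 1000 = 5200.0 W
Compute denominator: eta * G = 0.18 * 956 = 172.08
Required area A = P / (eta * G) = 5200.0 / 172.08
A = 30.22 m^2

30.22


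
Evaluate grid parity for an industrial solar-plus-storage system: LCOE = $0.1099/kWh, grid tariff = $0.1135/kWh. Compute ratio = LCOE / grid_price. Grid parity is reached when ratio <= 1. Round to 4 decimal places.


Compare LCOE to grid price:
  LCOE = $0.1099/kWh, Grid price = $0.1135/kWh
  Ratio = LCOE / grid_price = 0.1099 / 0.1135 = 0.9683
  Grid parity achieved (ratio <= 1)? yes

0.9683


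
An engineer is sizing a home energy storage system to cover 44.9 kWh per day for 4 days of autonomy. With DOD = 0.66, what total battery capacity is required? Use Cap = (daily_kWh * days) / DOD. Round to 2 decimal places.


Total energy needed = daily * days = 44.9 * 4 = 179.6 kWh
Account for depth of discharge:
  Cap = total_energy / DOD = 179.6 / 0.66
  Cap = 272.12 kWh

272.12


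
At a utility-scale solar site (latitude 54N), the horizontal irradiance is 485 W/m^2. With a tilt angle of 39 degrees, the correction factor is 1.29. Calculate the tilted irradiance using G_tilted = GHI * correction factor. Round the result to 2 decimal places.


Identify the given values:
  GHI = 485 W/m^2, tilt correction factor = 1.29
Apply the formula G_tilted = GHI * factor:
  G_tilted = 485 * 1.29
  G_tilted = 625.65 W/m^2

625.65


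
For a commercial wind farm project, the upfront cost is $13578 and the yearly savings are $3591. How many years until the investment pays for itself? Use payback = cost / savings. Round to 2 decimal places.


Simple payback period = initial cost / annual savings
Payback = 13578 / 3591
Payback = 3.78 years

3.78


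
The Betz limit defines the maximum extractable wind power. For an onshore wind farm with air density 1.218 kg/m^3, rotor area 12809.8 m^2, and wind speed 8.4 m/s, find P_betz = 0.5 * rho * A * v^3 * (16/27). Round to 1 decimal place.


The Betz coefficient Cp_max = 16/27 = 0.5926
v^3 = 8.4^3 = 592.704
P_betz = 0.5 * rho * A * v^3 * Cp_max
P_betz = 0.5 * 1.218 * 12809.8 * 592.704 * 0.5926
P_betz = 2740019.9 W

2740019.9


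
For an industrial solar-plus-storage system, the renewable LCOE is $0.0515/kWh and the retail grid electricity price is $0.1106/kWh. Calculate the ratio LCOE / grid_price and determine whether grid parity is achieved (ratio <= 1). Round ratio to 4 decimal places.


Compare LCOE to grid price:
  LCOE = $0.0515/kWh, Grid price = $0.1106/kWh
  Ratio = LCOE / grid_price = 0.0515 / 0.1106 = 0.4656
  Grid parity achieved (ratio <= 1)? yes

0.4656


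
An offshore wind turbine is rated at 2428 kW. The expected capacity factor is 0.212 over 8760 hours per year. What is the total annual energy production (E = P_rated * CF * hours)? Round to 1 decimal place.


Annual energy = rated_kW * capacity_factor * hours_per_year
Given: P_rated = 2428 kW, CF = 0.212, hours = 8760
E = 2428 * 0.212 * 8760
E = 4509087.4 kWh

4509087.4


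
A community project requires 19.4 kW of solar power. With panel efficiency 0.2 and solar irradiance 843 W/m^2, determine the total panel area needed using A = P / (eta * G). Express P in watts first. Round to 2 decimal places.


Convert target power to watts: P = 19.4 * 1000 = 19400.0 W
Compute denominator: eta * G = 0.2 * 843 = 168.6
Required area A = P / (eta * G) = 19400.0 / 168.6
A = 115.07 m^2

115.07


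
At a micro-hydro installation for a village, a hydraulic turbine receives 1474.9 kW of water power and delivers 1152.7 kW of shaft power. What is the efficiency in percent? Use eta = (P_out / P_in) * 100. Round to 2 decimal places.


Turbine efficiency = (output power / input power) * 100
eta = (1152.7 / 1474.9) * 100
eta = 78.15%

78.15


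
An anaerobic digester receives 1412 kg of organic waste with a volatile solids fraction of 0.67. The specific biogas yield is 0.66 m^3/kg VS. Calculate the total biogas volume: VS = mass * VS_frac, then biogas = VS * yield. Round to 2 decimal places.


Compute volatile solids:
  VS = mass * VS_fraction = 1412 * 0.67 = 946.04 kg
Calculate biogas volume:
  Biogas = VS * specific_yield = 946.04 * 0.66
  Biogas = 624.39 m^3

624.39


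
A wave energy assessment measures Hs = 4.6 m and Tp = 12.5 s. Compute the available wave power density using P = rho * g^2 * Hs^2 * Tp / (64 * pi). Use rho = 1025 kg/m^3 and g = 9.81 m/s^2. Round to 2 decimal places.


Apply wave power formula:
  g^2 = 9.81^2 = 96.2361
  Hs^2 = 4.6^2 = 21.16
  Numerator = rho * g^2 * Hs^2 * Tp = 1025 * 96.2361 * 21.16 * 12.5 = 26090809.66
  Denominator = 64 * pi = 201.0619
  P = 26090809.66 / 201.0619 = 129765.04 W/m

129765.04


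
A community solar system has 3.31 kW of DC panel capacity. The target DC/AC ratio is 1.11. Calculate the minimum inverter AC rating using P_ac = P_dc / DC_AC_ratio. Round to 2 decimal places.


The inverter AC capacity is determined by the DC/AC ratio.
Given: P_dc = 3.31 kW, DC/AC ratio = 1.11
P_ac = P_dc / ratio = 3.31 / 1.11
P_ac = 2.98 kW

2.98


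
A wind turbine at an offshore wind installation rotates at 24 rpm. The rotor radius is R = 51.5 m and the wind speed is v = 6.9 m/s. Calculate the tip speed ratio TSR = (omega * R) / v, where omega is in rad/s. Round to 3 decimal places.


Convert rotational speed to rad/s:
  omega = 24 * 2 * pi / 60 = 2.5133 rad/s
Compute tip speed:
  v_tip = omega * R = 2.5133 * 51.5 = 129.434 m/s
Tip speed ratio:
  TSR = v_tip / v_wind = 129.434 / 6.9 = 18.758

18.758


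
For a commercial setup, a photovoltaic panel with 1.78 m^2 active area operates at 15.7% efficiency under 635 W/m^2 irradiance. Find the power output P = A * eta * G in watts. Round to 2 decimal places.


Use the solar power formula P = A * eta * G.
Given: A = 1.78 m^2, eta = 0.157, G = 635 W/m^2
P = 1.78 * 0.157 * 635
P = 177.46 W

177.46


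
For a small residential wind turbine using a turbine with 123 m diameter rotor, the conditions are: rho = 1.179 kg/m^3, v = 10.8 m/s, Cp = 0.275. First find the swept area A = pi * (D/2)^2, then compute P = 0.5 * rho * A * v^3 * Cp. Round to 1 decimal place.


Step 1 -- Compute swept area:
  A = pi * (D/2)^2 = pi * (123/2)^2 = 11882.29 m^2
Step 2 -- Apply wind power equation:
  P = 0.5 * rho * A * v^3 * Cp
  v^3 = 10.8^3 = 1259.712
  P = 0.5 * 1.179 * 11882.29 * 1259.712 * 0.275
  P = 2426542.3 W

2426542.3


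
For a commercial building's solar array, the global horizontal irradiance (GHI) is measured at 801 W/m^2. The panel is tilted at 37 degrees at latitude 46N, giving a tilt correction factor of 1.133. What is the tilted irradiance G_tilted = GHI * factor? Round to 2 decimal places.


Identify the given values:
  GHI = 801 W/m^2, tilt correction factor = 1.133
Apply the formula G_tilted = GHI * factor:
  G_tilted = 801 * 1.133
  G_tilted = 907.53 W/m^2

907.53


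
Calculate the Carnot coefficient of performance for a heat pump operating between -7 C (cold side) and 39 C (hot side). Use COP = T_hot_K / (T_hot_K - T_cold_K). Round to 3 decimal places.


Convert to Kelvin:
  T_hot = 39 + 273.15 = 312.15 K
  T_cold = -7 + 273.15 = 266.15 K
Apply Carnot COP formula:
  COP = T_hot_K / (T_hot_K - T_cold_K) = 312.15 / 46.0
  COP = 6.786

6.786


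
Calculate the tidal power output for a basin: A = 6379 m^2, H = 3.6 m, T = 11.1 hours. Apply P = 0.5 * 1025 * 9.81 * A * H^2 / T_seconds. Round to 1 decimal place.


Convert period to seconds: T = 11.1 * 3600 = 39960.0 s
H^2 = 3.6^2 = 12.96
P = 0.5 * rho * g * A * H^2 / T
P = 0.5 * 1025 * 9.81 * 6379 * 12.96 / 39960.0
P = 10401.5 W

10401.5


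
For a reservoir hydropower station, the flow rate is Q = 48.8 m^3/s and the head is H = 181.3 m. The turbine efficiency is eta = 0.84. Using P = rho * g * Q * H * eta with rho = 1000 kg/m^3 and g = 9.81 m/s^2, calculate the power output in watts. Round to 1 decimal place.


Apply the hydropower formula P = rho * g * Q * H * eta
rho * g = 1000 * 9.81 = 9810.0
P = 9810.0 * 48.8 * 181.3 * 0.84
P = 72906444.6 W

72906444.6


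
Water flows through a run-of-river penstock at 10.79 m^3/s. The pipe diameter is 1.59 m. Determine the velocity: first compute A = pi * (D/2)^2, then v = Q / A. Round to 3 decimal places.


Compute pipe cross-sectional area:
  A = pi * (D/2)^2 = pi * (1.59/2)^2 = 1.9856 m^2
Calculate velocity:
  v = Q / A = 10.79 / 1.9856
  v = 5.434 m/s

5.434


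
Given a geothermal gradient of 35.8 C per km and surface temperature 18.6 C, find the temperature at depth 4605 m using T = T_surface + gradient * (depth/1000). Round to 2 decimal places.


Convert depth to km: 4605 / 1000 = 4.605 km
Temperature increase = gradient * depth_km = 35.8 * 4.605 = 164.86 C
Temperature at depth = T_surface + delta_T = 18.6 + 164.86
T = 183.46 C

183.46


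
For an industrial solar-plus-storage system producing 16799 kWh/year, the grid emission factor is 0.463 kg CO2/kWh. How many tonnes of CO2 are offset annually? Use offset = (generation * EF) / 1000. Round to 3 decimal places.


CO2 offset in kg = generation * emission_factor
CO2 offset = 16799 * 0.463 = 7777.94 kg
Convert to tonnes:
  CO2 offset = 7777.94 / 1000 = 7.778 tonnes

7.778


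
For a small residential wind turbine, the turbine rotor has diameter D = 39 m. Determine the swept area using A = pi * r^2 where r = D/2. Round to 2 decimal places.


Compute the rotor radius:
  r = D / 2 = 39 / 2 = 19.5 m
Calculate swept area:
  A = pi * r^2 = pi * 19.5^2
  A = 1194.59 m^2

1194.59


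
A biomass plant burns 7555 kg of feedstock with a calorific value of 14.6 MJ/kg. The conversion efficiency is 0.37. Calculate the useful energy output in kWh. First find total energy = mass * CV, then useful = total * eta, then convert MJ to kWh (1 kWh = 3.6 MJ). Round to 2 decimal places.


Total energy = mass * CV = 7555 * 14.6 = 110303.0 MJ
Useful energy = total * eta = 110303.0 * 0.37 = 40812.11 MJ
Convert to kWh: 40812.11 / 3.6
Useful energy = 11336.70 kWh

11336.70


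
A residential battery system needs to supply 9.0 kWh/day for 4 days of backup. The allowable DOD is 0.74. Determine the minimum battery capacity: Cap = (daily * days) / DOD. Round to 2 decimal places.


Total energy needed = daily * days = 9.0 * 4 = 36.0 kWh
Account for depth of discharge:
  Cap = total_energy / DOD = 36.0 / 0.74
  Cap = 48.65 kWh

48.65


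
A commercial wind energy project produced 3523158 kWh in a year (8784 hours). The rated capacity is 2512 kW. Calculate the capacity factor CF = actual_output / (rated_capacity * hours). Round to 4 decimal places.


Capacity factor = actual output / maximum possible output
Maximum possible = rated * hours = 2512 * 8784 = 22065408 kWh
CF = 3523158 / 22065408
CF = 0.1597

0.1597


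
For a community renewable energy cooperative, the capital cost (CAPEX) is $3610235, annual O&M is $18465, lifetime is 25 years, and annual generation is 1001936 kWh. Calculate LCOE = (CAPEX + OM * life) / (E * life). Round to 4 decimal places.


Total cost = CAPEX + OM * lifetime = 3610235 + 18465 * 25 = 3610235 + 461625 = 4071860
Total generation = annual * lifetime = 1001936 * 25 = 25048400 kWh
LCOE = 4071860 / 25048400
LCOE = 0.1626 $/kWh

0.1626


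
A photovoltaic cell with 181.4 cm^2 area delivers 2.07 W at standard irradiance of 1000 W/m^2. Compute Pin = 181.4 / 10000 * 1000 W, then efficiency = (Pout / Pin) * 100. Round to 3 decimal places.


First compute the input power:
  Pin = area_cm2 / 10000 * G = 181.4 / 10000 * 1000 = 18.14 W
Then compute efficiency:
  Efficiency = (Pout / Pin) * 100 = (2.07 / 18.14) * 100
  Efficiency = 11.411%

11.411


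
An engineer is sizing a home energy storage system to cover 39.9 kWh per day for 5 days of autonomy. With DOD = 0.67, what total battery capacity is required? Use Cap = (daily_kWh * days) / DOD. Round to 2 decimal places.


Total energy needed = daily * days = 39.9 * 5 = 199.5 kWh
Account for depth of discharge:
  Cap = total_energy / DOD = 199.5 / 0.67
  Cap = 297.76 kWh

297.76


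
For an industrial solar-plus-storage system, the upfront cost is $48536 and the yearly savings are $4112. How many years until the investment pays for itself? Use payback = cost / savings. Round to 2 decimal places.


Simple payback period = initial cost / annual savings
Payback = 48536 / 4112
Payback = 11.80 years

11.80


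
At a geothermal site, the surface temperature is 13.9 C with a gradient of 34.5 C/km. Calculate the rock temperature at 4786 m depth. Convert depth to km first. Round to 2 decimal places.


Convert depth to km: 4786 / 1000 = 4.786 km
Temperature increase = gradient * depth_km = 34.5 * 4.786 = 165.12 C
Temperature at depth = T_surface + delta_T = 13.9 + 165.12
T = 179.02 C

179.02


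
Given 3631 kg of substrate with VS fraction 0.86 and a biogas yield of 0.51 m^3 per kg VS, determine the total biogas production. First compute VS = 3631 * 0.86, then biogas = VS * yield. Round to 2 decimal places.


Compute volatile solids:
  VS = mass * VS_fraction = 3631 * 0.86 = 3122.66 kg
Calculate biogas volume:
  Biogas = VS * specific_yield = 3122.66 * 0.51
  Biogas = 1592.56 m^3

1592.56


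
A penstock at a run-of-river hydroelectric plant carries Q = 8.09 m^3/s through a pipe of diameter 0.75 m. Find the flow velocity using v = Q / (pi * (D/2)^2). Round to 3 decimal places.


Compute pipe cross-sectional area:
  A = pi * (D/2)^2 = pi * (0.75/2)^2 = 0.4418 m^2
Calculate velocity:
  v = Q / A = 8.09 / 0.4418
  v = 18.312 m/s

18.312


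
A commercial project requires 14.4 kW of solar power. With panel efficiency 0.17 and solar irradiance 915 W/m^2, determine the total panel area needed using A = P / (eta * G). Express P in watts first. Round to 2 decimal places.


Convert target power to watts: P = 14.4 * 1000 = 14400.0 W
Compute denominator: eta * G = 0.17 * 915 = 155.55
Required area A = P / (eta * G) = 14400.0 / 155.55
A = 92.57 m^2

92.57


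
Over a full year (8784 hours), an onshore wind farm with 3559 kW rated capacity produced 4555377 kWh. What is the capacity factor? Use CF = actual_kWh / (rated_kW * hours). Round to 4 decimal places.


Capacity factor = actual output / maximum possible output
Maximum possible = rated * hours = 3559 * 8784 = 31262256 kWh
CF = 4555377 / 31262256
CF = 0.1457

0.1457


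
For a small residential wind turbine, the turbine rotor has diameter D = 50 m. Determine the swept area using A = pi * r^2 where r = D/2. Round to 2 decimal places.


Compute the rotor radius:
  r = D / 2 = 50 / 2 = 25.0 m
Calculate swept area:
  A = pi * r^2 = pi * 25.0^2
  A = 1963.50 m^2

1963.50


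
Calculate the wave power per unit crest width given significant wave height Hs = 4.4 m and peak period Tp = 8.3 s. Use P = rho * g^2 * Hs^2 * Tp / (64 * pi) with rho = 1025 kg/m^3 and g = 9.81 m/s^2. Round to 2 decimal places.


Apply wave power formula:
  g^2 = 9.81^2 = 96.2361
  Hs^2 = 4.4^2 = 19.36
  Numerator = rho * g^2 * Hs^2 * Tp = 1025 * 96.2361 * 19.36 * 8.3 = 15850586.1
  Denominator = 64 * pi = 201.0619
  P = 15850586.1 / 201.0619 = 78834.35 W/m

78834.35


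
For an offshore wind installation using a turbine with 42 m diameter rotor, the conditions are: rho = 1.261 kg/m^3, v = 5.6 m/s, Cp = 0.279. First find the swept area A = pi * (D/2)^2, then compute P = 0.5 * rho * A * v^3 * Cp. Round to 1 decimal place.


Step 1 -- Compute swept area:
  A = pi * (D/2)^2 = pi * (42/2)^2 = 1385.44 m^2
Step 2 -- Apply wind power equation:
  P = 0.5 * rho * A * v^3 * Cp
  v^3 = 5.6^3 = 175.616
  P = 0.5 * 1.261 * 1385.44 * 175.616 * 0.279
  P = 42799.8 W

42799.8


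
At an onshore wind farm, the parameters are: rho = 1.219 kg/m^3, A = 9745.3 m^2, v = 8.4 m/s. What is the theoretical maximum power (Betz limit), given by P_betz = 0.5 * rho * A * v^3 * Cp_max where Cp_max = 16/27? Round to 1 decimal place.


The Betz coefficient Cp_max = 16/27 = 0.5926
v^3 = 8.4^3 = 592.704
P_betz = 0.5 * rho * A * v^3 * Cp_max
P_betz = 0.5 * 1.219 * 9745.3 * 592.704 * 0.5926
P_betz = 2086233.9 W

2086233.9


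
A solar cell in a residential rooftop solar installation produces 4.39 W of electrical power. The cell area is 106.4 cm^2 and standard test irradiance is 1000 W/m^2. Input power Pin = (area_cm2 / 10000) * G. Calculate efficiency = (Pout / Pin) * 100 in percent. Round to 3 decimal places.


First compute the input power:
  Pin = area_cm2 / 10000 * G = 106.4 / 10000 * 1000 = 10.64 W
Then compute efficiency:
  Efficiency = (Pout / Pin) * 100 = (4.39 / 10.64) * 100
  Efficiency = 41.259%

41.259


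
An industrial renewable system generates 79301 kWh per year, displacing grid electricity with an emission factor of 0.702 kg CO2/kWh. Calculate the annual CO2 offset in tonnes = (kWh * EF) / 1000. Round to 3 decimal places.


CO2 offset in kg = generation * emission_factor
CO2 offset = 79301 * 0.702 = 55669.3 kg
Convert to tonnes:
  CO2 offset = 55669.3 / 1000 = 55.669 tonnes

55.669


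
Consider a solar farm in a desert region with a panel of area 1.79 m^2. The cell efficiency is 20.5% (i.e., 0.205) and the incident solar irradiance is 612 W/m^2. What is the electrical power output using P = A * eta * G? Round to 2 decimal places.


Use the solar power formula P = A * eta * G.
Given: A = 1.79 m^2, eta = 0.205, G = 612 W/m^2
P = 1.79 * 0.205 * 612
P = 224.57 W

224.57


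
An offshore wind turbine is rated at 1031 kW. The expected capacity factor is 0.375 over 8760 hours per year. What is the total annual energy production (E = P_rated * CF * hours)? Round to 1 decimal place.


Annual energy = rated_kW * capacity_factor * hours_per_year
Given: P_rated = 1031 kW, CF = 0.375, hours = 8760
E = 1031 * 0.375 * 8760
E = 3386835.0 kWh

3386835.0


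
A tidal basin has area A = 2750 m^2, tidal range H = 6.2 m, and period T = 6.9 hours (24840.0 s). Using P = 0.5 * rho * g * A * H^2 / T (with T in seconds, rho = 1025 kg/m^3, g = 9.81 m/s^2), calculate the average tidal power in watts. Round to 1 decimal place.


Convert period to seconds: T = 6.9 * 3600 = 24840.0 s
H^2 = 6.2^2 = 38.44
P = 0.5 * rho * g * A * H^2 / T
P = 0.5 * 1025 * 9.81 * 2750 * 38.44 / 24840.0
P = 21395.7 W

21395.7


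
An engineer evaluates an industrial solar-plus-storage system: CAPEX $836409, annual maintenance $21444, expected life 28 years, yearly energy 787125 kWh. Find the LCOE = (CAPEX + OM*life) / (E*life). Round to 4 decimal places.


Total cost = CAPEX + OM * lifetime = 836409 + 21444 * 28 = 836409 + 600432 = 1436841
Total generation = annual * lifetime = 787125 * 28 = 22039500 kWh
LCOE = 1436841 / 22039500
LCOE = 0.0652 $/kWh

0.0652


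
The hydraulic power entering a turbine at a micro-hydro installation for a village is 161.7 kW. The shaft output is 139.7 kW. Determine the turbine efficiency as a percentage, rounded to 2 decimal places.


Turbine efficiency = (output power / input power) * 100
eta = (139.7 / 161.7) * 100
eta = 86.39%

86.39


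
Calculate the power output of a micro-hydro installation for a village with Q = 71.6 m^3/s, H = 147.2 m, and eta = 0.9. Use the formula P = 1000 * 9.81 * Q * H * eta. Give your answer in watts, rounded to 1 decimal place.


Apply the hydropower formula P = rho * g * Q * H * eta
rho * g = 1000 * 9.81 = 9810.0
P = 9810.0 * 71.6 * 147.2 * 0.9
P = 93053422.1 W

93053422.1


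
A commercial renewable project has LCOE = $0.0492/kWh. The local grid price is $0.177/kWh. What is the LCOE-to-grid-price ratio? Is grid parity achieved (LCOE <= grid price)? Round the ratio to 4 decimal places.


Compare LCOE to grid price:
  LCOE = $0.0492/kWh, Grid price = $0.177/kWh
  Ratio = LCOE / grid_price = 0.0492 / 0.177 = 0.2780
  Grid parity achieved (ratio <= 1)? yes

0.2780


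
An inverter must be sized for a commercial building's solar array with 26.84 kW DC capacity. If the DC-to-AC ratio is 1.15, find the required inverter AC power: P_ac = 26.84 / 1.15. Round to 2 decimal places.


The inverter AC capacity is determined by the DC/AC ratio.
Given: P_dc = 26.84 kW, DC/AC ratio = 1.15
P_ac = P_dc / ratio = 26.84 / 1.15
P_ac = 23.34 kW

23.34


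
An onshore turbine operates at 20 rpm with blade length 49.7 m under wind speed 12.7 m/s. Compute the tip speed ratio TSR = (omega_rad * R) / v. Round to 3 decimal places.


Convert rotational speed to rad/s:
  omega = 20 * 2 * pi / 60 = 2.0944 rad/s
Compute tip speed:
  v_tip = omega * R = 2.0944 * 49.7 = 104.091 m/s
Tip speed ratio:
  TSR = v_tip / v_wind = 104.091 / 12.7 = 8.196

8.196


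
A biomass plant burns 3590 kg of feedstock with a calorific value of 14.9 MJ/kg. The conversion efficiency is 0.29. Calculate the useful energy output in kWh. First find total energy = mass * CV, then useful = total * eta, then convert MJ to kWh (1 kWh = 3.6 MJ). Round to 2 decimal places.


Total energy = mass * CV = 3590 * 14.9 = 53491.0 MJ
Useful energy = total * eta = 53491.0 * 0.29 = 15512.39 MJ
Convert to kWh: 15512.39 / 3.6
Useful energy = 4309.00 kWh

4309.00


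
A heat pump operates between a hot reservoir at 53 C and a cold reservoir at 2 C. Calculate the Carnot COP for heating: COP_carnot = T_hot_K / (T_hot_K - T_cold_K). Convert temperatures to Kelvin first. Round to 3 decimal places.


Convert to Kelvin:
  T_hot = 53 + 273.15 = 326.15 K
  T_cold = 2 + 273.15 = 275.15 K
Apply Carnot COP formula:
  COP = T_hot_K / (T_hot_K - T_cold_K) = 326.15 / 51.0
  COP = 6.395

6.395


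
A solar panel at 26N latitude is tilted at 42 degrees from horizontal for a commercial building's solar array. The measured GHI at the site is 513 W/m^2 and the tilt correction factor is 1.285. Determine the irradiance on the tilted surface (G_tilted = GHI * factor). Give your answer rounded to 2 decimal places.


Identify the given values:
  GHI = 513 W/m^2, tilt correction factor = 1.285
Apply the formula G_tilted = GHI * factor:
  G_tilted = 513 * 1.285
  G_tilted = 659.21 W/m^2

659.21


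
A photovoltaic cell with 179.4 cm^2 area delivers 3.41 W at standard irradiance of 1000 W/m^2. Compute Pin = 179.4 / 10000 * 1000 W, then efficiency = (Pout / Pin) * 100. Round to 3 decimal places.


First compute the input power:
  Pin = area_cm2 / 10000 * G = 179.4 / 10000 * 1000 = 17.94 W
Then compute efficiency:
  Efficiency = (Pout / Pin) * 100 = (3.41 / 17.94) * 100
  Efficiency = 19.008%

19.008


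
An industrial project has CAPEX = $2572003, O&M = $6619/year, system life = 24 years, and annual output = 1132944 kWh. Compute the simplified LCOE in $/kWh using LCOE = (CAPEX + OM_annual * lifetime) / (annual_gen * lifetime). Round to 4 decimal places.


Total cost = CAPEX + OM * lifetime = 2572003 + 6619 * 24 = 2572003 + 158856 = 2730859
Total generation = annual * lifetime = 1132944 * 24 = 27190656 kWh
LCOE = 2730859 / 27190656
LCOE = 0.1004 $/kWh

0.1004


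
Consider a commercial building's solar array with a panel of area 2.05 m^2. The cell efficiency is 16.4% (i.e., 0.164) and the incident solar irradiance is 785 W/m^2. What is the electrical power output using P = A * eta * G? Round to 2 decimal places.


Use the solar power formula P = A * eta * G.
Given: A = 2.05 m^2, eta = 0.164, G = 785 W/m^2
P = 2.05 * 0.164 * 785
P = 263.92 W

263.92


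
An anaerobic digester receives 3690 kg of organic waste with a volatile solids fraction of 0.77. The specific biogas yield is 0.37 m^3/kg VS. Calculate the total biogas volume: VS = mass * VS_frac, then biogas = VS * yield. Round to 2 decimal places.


Compute volatile solids:
  VS = mass * VS_fraction = 3690 * 0.77 = 2841.3 kg
Calculate biogas volume:
  Biogas = VS * specific_yield = 2841.3 * 0.37
  Biogas = 1051.28 m^3

1051.28


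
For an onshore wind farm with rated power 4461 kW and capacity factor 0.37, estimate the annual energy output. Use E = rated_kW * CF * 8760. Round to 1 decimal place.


Annual energy = rated_kW * capacity_factor * hours_per_year
Given: P_rated = 4461 kW, CF = 0.37, hours = 8760
E = 4461 * 0.37 * 8760
E = 14458993.2 kWh

14458993.2


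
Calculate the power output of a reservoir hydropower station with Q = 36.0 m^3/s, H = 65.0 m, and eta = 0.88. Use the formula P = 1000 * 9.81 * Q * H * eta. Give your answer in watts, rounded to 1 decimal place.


Apply the hydropower formula P = rho * g * Q * H * eta
rho * g = 1000 * 9.81 = 9810.0
P = 9810.0 * 36.0 * 65.0 * 0.88
P = 20200752.0 W

20200752.0


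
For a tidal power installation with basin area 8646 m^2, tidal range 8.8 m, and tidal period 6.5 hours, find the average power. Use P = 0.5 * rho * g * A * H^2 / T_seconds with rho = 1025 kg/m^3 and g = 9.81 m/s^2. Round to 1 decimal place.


Convert period to seconds: T = 6.5 * 3600 = 23400.0 s
H^2 = 8.8^2 = 77.44
P = 0.5 * rho * g * A * H^2 / T
P = 0.5 * 1025 * 9.81 * 8646 * 77.44 / 23400.0
P = 143855.9 W

143855.9


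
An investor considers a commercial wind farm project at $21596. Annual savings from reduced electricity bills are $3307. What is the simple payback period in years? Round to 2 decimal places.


Simple payback period = initial cost / annual savings
Payback = 21596 / 3307
Payback = 6.53 years

6.53


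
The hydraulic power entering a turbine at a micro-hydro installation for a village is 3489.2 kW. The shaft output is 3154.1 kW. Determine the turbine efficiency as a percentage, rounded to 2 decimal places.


Turbine efficiency = (output power / input power) * 100
eta = (3154.1 / 3489.2) * 100
eta = 90.40%

90.40


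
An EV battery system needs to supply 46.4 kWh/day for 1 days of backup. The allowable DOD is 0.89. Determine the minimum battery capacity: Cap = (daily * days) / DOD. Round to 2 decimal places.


Total energy needed = daily * days = 46.4 * 1 = 46.4 kWh
Account for depth of discharge:
  Cap = total_energy / DOD = 46.4 / 0.89
  Cap = 52.13 kWh

52.13


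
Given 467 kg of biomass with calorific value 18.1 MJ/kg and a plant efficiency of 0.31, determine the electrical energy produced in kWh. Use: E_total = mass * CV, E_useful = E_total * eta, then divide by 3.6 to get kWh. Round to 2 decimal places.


Total energy = mass * CV = 467 * 18.1 = 8452.7 MJ
Useful energy = total * eta = 8452.7 * 0.31 = 2620.34 MJ
Convert to kWh: 2620.34 / 3.6
Useful energy = 727.87 kWh

727.87


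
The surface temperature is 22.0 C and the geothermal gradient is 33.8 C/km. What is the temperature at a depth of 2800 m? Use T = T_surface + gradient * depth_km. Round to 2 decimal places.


Convert depth to km: 2800 / 1000 = 2.8 km
Temperature increase = gradient * depth_km = 33.8 * 2.8 = 94.64 C
Temperature at depth = T_surface + delta_T = 22.0 + 94.64
T = 116.64 C

116.64


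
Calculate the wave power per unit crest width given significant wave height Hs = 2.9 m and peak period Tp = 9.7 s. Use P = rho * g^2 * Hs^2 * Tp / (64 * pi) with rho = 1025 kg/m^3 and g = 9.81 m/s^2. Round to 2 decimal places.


Apply wave power formula:
  g^2 = 9.81^2 = 96.2361
  Hs^2 = 2.9^2 = 8.41
  Numerator = rho * g^2 * Hs^2 * Tp = 1025 * 96.2361 * 8.41 * 9.7 = 8046918.64
  Denominator = 64 * pi = 201.0619
  P = 8046918.64 / 201.0619 = 40022.09 W/m

40022.09


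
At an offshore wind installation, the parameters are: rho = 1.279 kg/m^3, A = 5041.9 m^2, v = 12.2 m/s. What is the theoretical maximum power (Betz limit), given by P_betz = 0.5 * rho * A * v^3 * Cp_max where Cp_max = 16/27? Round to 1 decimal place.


The Betz coefficient Cp_max = 16/27 = 0.5926
v^3 = 12.2^3 = 1815.848
P_betz = 0.5 * rho * A * v^3 * Cp_max
P_betz = 0.5 * 1.279 * 5041.9 * 1815.848 * 0.5926
P_betz = 3469528.7 W

3469528.7


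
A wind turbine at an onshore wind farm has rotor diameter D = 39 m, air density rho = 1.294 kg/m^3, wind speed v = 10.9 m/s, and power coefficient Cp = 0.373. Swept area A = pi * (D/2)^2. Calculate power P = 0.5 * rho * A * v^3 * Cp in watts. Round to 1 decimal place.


Step 1 -- Compute swept area:
  A = pi * (D/2)^2 = pi * (39/2)^2 = 1194.59 m^2
Step 2 -- Apply wind power equation:
  P = 0.5 * rho * A * v^3 * Cp
  v^3 = 10.9^3 = 1295.029
  P = 0.5 * 1.294 * 1194.59 * 1295.029 * 0.373
  P = 373346.2 W

373346.2


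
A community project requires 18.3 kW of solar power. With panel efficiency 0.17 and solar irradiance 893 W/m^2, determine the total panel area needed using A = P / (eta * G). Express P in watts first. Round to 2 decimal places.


Convert target power to watts: P = 18.3 * 1000 = 18300.0 W
Compute denominator: eta * G = 0.17 * 893 = 151.81
Required area A = P / (eta * G) = 18300.0 / 151.81
A = 120.55 m^2

120.55


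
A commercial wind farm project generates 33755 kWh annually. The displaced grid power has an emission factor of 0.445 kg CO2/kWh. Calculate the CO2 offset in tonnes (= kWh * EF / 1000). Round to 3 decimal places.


CO2 offset in kg = generation * emission_factor
CO2 offset = 33755 * 0.445 = 15020.98 kg
Convert to tonnes:
  CO2 offset = 15020.98 / 1000 = 15.021 tonnes

15.021


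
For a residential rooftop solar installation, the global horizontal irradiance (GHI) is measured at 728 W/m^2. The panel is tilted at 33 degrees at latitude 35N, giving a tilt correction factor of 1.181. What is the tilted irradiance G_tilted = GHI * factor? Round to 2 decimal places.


Identify the given values:
  GHI = 728 W/m^2, tilt correction factor = 1.181
Apply the formula G_tilted = GHI * factor:
  G_tilted = 728 * 1.181
  G_tilted = 859.77 W/m^2

859.77


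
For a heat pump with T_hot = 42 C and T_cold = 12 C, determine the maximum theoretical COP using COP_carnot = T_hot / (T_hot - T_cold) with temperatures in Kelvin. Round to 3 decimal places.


Convert to Kelvin:
  T_hot = 42 + 273.15 = 315.15 K
  T_cold = 12 + 273.15 = 285.15 K
Apply Carnot COP formula:
  COP = T_hot_K / (T_hot_K - T_cold_K) = 315.15 / 30.0
  COP = 10.505

10.505


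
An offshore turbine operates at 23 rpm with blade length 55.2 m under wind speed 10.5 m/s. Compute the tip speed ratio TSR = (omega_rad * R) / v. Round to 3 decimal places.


Convert rotational speed to rad/s:
  omega = 23 * 2 * pi / 60 = 2.4086 rad/s
Compute tip speed:
  v_tip = omega * R = 2.4086 * 55.2 = 132.952 m/s
Tip speed ratio:
  TSR = v_tip / v_wind = 132.952 / 10.5 = 12.662

12.662


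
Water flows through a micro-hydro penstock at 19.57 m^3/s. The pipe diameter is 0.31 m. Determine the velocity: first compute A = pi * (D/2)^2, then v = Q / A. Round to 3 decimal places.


Compute pipe cross-sectional area:
  A = pi * (D/2)^2 = pi * (0.31/2)^2 = 0.0755 m^2
Calculate velocity:
  v = Q / A = 19.57 / 0.0755
  v = 259.285 m/s

259.285


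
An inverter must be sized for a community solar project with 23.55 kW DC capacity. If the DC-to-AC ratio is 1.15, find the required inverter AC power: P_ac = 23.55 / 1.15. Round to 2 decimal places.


The inverter AC capacity is determined by the DC/AC ratio.
Given: P_dc = 23.55 kW, DC/AC ratio = 1.15
P_ac = P_dc / ratio = 23.55 / 1.15
P_ac = 20.48 kW

20.48


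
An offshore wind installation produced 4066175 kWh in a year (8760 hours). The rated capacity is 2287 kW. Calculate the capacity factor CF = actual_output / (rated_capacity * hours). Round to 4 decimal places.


Capacity factor = actual output / maximum possible output
Maximum possible = rated * hours = 2287 * 8760 = 20034120 kWh
CF = 4066175 / 20034120
CF = 0.2030

0.2030


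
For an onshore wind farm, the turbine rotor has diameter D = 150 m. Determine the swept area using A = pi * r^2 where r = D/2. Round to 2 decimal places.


Compute the rotor radius:
  r = D / 2 = 150 / 2 = 75.0 m
Calculate swept area:
  A = pi * r^2 = pi * 75.0^2
  A = 17671.46 m^2

17671.46
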